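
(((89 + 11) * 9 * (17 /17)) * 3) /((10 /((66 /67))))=17820 /67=265.97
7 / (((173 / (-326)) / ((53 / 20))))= -60473 / 1730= -34.96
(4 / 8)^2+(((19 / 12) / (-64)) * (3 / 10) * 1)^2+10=67174761 / 6553600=10.25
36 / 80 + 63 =1269 / 20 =63.45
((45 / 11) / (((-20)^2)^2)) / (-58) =-9 / 20416000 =-0.00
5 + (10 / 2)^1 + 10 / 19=200 / 19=10.53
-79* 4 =-316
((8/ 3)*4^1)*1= 10.67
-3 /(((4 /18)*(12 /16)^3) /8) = -256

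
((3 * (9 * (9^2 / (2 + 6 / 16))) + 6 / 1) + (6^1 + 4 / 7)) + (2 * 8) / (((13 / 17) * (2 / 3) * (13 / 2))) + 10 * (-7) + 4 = 19605382 / 22477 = 872.24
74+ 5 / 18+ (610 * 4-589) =1925.28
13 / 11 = 1.18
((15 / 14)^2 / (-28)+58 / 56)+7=43875 / 5488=7.99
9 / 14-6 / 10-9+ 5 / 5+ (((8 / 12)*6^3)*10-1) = 100173 / 70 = 1431.04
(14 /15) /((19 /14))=196 /285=0.69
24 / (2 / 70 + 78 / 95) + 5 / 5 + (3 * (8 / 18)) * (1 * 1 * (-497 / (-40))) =155311 / 3390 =45.81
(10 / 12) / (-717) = -5 / 4302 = -0.00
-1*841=-841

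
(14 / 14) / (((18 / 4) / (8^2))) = 128 / 9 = 14.22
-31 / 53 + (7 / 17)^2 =-6362 / 15317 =-0.42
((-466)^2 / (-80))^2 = 2947295521 / 400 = 7368238.80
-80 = -80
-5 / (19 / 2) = -10 / 19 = -0.53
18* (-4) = -72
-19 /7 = -2.71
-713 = -713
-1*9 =-9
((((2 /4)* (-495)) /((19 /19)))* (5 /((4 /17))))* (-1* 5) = 210375 /8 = 26296.88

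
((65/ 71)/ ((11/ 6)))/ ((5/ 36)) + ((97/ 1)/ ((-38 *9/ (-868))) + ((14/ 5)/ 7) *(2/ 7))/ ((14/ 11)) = 6449697847/ 32719995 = 197.12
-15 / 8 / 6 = -0.31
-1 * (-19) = 19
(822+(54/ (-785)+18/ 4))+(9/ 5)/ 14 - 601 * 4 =-8668034/ 5495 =-1577.44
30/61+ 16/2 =518/61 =8.49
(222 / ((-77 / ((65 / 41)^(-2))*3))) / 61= -124394 / 19844825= -0.01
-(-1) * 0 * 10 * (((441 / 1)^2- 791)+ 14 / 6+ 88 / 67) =0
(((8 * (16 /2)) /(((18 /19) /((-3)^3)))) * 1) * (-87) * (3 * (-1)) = -476064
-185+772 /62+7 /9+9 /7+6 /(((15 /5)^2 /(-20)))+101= -161744 /1953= -82.82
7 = 7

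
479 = 479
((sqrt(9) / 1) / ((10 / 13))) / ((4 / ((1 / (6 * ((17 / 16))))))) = 13 / 85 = 0.15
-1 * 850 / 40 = -85 / 4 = -21.25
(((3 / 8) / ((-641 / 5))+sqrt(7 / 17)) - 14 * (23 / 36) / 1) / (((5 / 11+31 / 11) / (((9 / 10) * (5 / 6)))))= -4542329 / 2215296+11 * sqrt(119) / 816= -1.90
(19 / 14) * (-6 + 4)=-19 / 7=-2.71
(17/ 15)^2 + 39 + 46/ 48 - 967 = -1666363/ 1800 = -925.76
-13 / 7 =-1.86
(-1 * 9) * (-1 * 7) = 63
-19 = -19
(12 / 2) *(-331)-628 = -2614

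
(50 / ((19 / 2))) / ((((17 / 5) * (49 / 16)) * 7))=8000 / 110789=0.07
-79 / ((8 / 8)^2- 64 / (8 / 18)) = 79 / 143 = 0.55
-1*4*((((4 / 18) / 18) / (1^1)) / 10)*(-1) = 2 / 405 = 0.00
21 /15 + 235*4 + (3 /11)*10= 51927 /55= 944.13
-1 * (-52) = 52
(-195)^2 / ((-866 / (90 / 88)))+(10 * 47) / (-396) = -15807145 / 342936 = -46.09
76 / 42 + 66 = 1424 / 21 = 67.81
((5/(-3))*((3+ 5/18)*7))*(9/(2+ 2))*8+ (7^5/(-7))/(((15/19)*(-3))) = 14644/45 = 325.42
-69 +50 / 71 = -68.30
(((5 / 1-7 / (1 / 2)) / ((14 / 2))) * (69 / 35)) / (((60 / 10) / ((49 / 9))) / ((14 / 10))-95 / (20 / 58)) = 8694 / 942265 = 0.01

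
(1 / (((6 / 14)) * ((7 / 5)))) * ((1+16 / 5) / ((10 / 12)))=42 / 5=8.40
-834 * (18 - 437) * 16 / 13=5591136 / 13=430087.38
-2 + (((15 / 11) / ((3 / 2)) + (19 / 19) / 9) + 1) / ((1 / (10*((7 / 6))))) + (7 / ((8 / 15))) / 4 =236177 / 9504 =24.85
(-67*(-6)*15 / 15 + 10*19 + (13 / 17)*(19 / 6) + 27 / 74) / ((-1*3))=-1122362 / 5661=-198.26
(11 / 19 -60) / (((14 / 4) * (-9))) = 2258 / 1197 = 1.89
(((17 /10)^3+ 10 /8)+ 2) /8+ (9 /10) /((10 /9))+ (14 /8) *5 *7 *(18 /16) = 565893 /8000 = 70.74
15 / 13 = 1.15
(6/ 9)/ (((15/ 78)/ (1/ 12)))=13/ 45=0.29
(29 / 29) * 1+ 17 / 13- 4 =-22 / 13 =-1.69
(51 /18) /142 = 17 /852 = 0.02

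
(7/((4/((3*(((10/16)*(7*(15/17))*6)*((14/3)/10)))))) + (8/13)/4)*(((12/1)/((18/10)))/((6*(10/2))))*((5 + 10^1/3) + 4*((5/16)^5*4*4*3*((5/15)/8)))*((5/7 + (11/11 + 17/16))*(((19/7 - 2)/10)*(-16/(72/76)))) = -3906883806681925/11037088677888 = -353.98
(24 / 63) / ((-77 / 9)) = -24 / 539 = -0.04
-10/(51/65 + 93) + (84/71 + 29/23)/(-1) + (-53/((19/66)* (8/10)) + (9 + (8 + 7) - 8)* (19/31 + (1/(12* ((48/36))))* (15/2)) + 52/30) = -3131654721373/14658395880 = -213.64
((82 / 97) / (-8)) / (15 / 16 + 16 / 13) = -52 / 1067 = -0.05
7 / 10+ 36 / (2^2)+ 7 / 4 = 229 / 20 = 11.45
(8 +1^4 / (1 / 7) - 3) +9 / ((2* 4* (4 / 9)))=465 / 32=14.53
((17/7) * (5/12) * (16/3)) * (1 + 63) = 21760/63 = 345.40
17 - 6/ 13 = 16.54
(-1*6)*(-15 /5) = 18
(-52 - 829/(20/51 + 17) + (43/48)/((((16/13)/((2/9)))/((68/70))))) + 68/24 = -5186187959/53645760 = -96.67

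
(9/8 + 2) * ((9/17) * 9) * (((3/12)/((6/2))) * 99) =66825/544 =122.84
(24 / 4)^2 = 36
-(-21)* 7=147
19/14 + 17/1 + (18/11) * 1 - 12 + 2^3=2463/154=15.99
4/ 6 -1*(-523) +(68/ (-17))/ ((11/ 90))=16201/ 33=490.94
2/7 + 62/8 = 225/28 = 8.04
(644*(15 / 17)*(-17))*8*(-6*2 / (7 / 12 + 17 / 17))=11128320 / 19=585701.05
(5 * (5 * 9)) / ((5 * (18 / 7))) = 35 / 2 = 17.50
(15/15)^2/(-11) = -1/11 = -0.09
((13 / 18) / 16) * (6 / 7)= 13 / 336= 0.04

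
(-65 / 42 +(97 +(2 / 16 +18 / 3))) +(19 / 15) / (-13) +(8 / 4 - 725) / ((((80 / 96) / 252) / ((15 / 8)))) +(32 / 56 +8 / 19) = -28344432567 / 69160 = -409838.53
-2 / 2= -1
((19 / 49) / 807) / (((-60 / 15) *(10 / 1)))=-0.00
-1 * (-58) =58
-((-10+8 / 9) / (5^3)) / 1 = 82 / 1125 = 0.07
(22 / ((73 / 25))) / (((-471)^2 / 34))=0.00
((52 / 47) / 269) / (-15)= -0.00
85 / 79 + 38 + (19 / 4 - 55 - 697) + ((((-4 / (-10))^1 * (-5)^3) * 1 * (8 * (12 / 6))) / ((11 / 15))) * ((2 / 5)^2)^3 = -309643129 / 434500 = -712.64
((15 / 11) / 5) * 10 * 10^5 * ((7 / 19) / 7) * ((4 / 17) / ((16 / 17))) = 750000 / 209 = 3588.52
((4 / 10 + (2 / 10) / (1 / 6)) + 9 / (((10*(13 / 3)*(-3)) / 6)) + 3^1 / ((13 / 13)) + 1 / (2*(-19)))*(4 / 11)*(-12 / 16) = -1.13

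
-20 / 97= -0.21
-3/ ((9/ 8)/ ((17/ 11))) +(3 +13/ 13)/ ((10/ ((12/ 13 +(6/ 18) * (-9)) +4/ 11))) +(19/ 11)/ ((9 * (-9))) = -55921/ 11583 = -4.83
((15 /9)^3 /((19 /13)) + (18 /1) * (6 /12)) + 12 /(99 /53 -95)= 7621061 /633042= 12.04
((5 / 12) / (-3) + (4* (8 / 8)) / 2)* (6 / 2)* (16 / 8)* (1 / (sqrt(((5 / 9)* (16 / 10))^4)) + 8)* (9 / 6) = 39731 / 256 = 155.20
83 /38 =2.18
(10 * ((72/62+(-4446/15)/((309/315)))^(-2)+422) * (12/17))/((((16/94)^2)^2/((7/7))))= 9510154122717670617005/2679854928058368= 3548757.07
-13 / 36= -0.36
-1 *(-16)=16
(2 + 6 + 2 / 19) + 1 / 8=1251 / 152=8.23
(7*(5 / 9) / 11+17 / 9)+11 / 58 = 2.43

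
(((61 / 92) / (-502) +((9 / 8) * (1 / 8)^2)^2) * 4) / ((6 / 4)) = -1531235 / 567508992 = -0.00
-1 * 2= -2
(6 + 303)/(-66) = -103/22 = -4.68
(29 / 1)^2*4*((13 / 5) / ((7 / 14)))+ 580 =90364 / 5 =18072.80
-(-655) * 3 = 1965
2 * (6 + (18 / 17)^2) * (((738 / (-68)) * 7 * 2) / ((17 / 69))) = -733582332 / 83521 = -8783.21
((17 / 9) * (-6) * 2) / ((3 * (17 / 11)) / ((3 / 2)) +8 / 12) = -187 / 31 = -6.03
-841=-841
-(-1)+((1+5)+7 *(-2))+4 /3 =-17 /3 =-5.67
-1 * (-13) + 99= 112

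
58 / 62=29 / 31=0.94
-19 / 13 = -1.46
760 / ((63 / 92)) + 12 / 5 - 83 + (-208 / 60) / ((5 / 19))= 1600307 / 1575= 1016.07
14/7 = 2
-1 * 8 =-8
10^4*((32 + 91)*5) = 6150000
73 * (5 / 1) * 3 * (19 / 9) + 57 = 7106 / 3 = 2368.67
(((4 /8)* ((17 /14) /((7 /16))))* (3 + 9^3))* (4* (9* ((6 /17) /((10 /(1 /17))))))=316224 /4165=75.92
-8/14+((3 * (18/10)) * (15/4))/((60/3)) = 247/560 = 0.44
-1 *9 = -9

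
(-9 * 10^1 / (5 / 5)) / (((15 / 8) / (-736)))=35328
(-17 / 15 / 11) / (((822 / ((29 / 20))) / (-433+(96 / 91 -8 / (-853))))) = 1502670409 / 19141831800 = 0.08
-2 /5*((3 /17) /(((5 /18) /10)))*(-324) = 69984 /85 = 823.34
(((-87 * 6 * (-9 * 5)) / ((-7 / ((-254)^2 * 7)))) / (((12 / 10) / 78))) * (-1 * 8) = 788050036800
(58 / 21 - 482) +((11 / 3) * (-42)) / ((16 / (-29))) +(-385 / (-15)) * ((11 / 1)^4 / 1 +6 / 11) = 21033575 / 56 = 375599.55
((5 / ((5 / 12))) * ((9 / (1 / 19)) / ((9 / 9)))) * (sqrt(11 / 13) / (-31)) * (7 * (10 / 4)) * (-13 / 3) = 4617.43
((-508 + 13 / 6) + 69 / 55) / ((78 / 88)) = -333022 / 585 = -569.27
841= 841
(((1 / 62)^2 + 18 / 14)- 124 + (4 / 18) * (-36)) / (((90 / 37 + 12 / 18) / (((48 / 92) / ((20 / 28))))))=-1171245249 / 38017160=-30.81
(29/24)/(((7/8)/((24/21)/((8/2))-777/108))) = -50489/5292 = -9.54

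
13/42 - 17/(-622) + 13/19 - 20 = -18.98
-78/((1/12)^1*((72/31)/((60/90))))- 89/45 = -12179/45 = -270.64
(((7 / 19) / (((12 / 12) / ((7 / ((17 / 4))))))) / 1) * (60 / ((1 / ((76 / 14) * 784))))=2634240 / 17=154955.29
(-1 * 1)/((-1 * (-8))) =-1/8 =-0.12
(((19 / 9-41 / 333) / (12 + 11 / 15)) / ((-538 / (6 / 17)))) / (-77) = 3310 / 2488439107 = 0.00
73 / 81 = 0.90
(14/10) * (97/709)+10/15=0.86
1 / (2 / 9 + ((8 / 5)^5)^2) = 0.01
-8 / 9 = -0.89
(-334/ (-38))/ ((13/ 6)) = 1002/ 247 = 4.06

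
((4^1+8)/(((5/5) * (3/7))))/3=28/3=9.33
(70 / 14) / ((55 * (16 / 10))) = 0.06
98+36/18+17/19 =1917/19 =100.89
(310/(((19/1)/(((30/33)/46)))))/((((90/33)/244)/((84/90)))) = 105896/3933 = 26.92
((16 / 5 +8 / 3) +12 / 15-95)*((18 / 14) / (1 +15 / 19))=-15105 / 238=-63.47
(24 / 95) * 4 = 96 / 95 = 1.01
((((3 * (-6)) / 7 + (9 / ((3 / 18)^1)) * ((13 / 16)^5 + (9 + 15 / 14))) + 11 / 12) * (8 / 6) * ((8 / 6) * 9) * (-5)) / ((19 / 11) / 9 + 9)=-203946513243 / 41746432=-4885.36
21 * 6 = 126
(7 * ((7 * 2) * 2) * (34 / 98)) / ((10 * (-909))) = -34 / 4545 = -0.01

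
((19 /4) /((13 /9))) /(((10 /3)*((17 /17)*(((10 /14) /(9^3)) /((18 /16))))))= 23560551 /20800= 1132.72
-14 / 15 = -0.93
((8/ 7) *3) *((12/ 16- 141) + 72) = -234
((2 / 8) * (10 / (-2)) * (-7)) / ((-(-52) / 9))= 315 / 208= 1.51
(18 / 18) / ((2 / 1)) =1 / 2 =0.50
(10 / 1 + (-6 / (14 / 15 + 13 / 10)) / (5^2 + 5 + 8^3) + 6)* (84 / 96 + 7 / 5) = 36.39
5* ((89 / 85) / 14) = 89 / 238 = 0.37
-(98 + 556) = -654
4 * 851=3404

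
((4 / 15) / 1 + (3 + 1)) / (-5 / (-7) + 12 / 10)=2.23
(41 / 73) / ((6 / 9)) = 123 / 146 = 0.84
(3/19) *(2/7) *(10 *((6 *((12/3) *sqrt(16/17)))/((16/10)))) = 3600 *sqrt(17)/2261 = 6.56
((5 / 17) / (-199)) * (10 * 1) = -50 / 3383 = -0.01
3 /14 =0.21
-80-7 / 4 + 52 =-119 / 4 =-29.75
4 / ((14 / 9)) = 2.57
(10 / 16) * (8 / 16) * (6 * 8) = 15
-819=-819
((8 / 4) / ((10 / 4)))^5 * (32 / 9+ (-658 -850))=-2772992 / 5625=-492.98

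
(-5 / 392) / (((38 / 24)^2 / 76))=-360 / 931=-0.39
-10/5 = -2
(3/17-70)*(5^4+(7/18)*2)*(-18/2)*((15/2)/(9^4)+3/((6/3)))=21947459072/37179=590318.70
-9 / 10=-0.90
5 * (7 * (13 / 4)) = 455 / 4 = 113.75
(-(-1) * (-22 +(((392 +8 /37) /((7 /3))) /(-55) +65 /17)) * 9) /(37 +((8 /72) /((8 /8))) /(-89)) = -37067358753 /7176801940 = -5.16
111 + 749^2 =561112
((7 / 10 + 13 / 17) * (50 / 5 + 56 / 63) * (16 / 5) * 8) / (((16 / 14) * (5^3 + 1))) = 32536 / 11475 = 2.84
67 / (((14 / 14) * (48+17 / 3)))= 1.25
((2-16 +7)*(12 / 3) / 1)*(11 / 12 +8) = -749 / 3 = -249.67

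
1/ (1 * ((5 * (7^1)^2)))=1/ 245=0.00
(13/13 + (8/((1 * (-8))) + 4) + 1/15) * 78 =1586/5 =317.20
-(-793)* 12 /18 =1586 /3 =528.67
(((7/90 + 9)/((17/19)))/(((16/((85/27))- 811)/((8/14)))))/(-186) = 15523/401359077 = 0.00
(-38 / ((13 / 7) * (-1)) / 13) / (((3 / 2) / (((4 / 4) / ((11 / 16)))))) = 8512 / 5577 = 1.53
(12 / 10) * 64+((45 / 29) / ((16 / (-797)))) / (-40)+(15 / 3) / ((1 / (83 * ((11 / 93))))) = 220624789 / 1726080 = 127.82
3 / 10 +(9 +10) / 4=101 / 20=5.05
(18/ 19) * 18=324/ 19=17.05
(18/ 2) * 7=63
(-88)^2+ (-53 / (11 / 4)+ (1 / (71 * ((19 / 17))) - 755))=103423970 / 14839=6969.74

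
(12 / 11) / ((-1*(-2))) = 6 / 11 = 0.55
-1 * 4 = -4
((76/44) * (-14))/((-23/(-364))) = -96824/253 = -382.70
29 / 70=0.41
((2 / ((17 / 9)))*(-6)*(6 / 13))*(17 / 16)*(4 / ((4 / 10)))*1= -405 / 13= -31.15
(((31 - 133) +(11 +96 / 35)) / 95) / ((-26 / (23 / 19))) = 71047 / 1642550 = 0.04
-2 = -2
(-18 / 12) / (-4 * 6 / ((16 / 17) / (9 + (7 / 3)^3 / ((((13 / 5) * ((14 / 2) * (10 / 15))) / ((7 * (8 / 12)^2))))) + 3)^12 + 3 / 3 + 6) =-8963051544462503255067953547487129133516237751719550478370761962890625 / 41827374618455604112194105558033697417873201102989709216294501995206474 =-0.21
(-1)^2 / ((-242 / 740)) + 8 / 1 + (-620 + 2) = -74180 / 121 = -613.06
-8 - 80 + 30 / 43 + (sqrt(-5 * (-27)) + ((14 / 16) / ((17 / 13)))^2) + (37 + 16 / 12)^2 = 3 * sqrt(15) + 9896511691 / 7157952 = 1394.21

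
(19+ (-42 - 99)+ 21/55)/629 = -6689/34595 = -0.19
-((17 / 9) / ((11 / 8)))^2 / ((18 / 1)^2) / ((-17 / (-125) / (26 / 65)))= -13600 / 793881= -0.02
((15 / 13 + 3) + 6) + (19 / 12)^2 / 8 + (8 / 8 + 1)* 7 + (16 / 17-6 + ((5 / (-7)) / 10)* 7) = 4813925 / 254592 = 18.91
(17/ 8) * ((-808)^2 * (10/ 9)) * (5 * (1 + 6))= 485567600/ 9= 53951955.56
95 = 95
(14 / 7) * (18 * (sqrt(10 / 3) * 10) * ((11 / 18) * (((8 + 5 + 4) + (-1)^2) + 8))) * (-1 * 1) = -10443.24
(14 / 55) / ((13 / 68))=952 / 715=1.33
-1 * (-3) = 3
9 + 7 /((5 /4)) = 14.60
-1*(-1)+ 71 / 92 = 163 / 92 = 1.77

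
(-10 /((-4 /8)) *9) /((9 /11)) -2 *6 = 208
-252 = -252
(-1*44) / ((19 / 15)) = -660 / 19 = -34.74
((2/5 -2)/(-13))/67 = 8/4355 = 0.00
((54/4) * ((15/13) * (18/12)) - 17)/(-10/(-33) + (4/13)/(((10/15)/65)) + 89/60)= 18205/90909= 0.20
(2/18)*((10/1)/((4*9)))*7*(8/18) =70/729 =0.10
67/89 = 0.75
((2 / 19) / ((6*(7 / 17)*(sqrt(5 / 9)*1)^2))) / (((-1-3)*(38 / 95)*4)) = -51 / 4256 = -0.01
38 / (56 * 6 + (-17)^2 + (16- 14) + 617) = 0.03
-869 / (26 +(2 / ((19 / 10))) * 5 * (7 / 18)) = -13509 / 436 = -30.98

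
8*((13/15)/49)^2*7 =1352/77175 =0.02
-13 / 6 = -2.17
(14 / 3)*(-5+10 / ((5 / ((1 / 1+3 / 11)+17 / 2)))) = 2240 / 33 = 67.88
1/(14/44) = 22/7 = 3.14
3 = 3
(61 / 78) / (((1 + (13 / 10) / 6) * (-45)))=-122 / 8541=-0.01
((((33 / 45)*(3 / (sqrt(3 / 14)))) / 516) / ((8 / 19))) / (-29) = -209*sqrt(42) / 1795680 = -0.00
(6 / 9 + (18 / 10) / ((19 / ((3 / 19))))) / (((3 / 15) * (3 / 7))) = 25837 / 3249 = 7.95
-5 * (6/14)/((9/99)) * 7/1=-165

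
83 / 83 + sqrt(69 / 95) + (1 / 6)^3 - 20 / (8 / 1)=-323 / 216 + sqrt(6555) / 95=-0.64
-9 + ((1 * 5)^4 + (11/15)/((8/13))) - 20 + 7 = 72503/120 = 604.19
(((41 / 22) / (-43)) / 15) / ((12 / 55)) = -41 / 3096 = -0.01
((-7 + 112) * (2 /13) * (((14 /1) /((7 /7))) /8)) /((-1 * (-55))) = 147 /286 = 0.51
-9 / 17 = -0.53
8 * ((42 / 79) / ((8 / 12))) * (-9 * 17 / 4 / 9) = -27.11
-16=-16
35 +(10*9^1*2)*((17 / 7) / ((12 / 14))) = 545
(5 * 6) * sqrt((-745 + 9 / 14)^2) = 156315 / 7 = 22330.71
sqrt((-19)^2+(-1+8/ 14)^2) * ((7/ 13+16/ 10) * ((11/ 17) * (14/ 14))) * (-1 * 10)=-3058 * sqrt(17698)/ 1547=-262.97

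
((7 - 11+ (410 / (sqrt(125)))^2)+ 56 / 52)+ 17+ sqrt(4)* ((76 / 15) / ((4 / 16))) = 54577 / 39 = 1399.41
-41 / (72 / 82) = -1681 / 36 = -46.69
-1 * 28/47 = -28/47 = -0.60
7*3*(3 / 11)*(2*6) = 756 / 11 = 68.73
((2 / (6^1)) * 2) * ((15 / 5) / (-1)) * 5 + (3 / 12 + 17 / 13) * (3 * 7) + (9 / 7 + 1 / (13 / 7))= 687 / 28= 24.54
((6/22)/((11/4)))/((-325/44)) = -48/3575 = -0.01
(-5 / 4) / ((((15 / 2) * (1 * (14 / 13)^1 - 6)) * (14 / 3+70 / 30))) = 13 / 2688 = 0.00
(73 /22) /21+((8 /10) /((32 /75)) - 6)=-7331 /1848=-3.97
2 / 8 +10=41 / 4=10.25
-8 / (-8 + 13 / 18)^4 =-839808 / 294499921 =-0.00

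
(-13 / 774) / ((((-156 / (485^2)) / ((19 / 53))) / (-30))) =-22346375 / 82044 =-272.37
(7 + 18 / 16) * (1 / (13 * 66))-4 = -2107 / 528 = -3.99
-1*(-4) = 4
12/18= 2/3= 0.67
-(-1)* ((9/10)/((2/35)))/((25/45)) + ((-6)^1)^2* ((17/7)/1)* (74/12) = 79449/140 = 567.49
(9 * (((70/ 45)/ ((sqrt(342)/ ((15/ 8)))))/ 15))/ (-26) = -7 * sqrt(38)/ 11856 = -0.00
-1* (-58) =58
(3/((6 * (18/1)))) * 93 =31/12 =2.58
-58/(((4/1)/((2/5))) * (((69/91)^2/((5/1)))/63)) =-1681043/529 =-3177.78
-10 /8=-1.25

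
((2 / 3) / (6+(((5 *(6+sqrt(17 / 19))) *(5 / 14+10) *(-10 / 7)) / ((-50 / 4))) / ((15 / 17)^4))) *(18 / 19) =23845299037875 / 2388530815012001 - 3605006482875 *sqrt(323) / 45382085485228019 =0.01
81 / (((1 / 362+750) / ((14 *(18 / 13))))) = 7389144 / 3529513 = 2.09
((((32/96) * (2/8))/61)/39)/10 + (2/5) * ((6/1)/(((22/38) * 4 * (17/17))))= 3254483/3140280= 1.04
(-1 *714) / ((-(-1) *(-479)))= 714 / 479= 1.49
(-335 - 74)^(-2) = 1/167281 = 0.00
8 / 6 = 4 / 3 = 1.33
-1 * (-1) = 1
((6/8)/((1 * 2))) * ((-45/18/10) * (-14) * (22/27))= 1.07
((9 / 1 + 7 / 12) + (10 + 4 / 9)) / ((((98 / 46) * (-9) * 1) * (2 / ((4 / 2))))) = -2369 / 2268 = -1.04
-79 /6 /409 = -0.03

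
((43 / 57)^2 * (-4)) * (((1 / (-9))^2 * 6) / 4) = -3698 / 87723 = -0.04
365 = 365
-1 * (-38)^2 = -1444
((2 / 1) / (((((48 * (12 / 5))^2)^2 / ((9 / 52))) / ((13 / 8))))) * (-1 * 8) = -625 / 24461180928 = -0.00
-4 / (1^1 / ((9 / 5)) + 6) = -0.61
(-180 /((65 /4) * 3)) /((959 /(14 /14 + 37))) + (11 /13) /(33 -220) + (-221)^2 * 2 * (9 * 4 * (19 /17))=64075091533 /16303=3930263.85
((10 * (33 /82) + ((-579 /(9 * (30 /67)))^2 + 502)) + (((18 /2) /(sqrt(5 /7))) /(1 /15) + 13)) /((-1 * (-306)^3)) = sqrt(35) /1061208 + 7028009201 /9515533773600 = 0.00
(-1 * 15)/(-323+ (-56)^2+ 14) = -15/2827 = -0.01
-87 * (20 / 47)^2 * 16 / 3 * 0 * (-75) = 0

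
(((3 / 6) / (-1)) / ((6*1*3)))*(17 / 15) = -17 / 540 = -0.03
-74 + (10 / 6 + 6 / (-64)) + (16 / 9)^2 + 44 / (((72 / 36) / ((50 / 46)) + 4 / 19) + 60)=-2618779843 / 38198304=-68.56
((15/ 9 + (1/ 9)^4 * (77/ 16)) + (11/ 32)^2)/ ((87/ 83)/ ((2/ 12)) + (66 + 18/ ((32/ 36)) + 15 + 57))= 995688667/ 91752383232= 0.01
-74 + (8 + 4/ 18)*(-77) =-6364/ 9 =-707.11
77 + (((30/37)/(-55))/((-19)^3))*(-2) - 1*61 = 44665796/2791613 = 16.00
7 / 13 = 0.54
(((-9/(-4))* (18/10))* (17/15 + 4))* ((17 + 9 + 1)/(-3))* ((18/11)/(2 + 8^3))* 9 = -137781/25700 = -5.36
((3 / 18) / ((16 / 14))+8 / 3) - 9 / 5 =81 / 80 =1.01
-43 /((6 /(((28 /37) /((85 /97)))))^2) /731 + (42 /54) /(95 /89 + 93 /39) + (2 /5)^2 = 257948530923 /671580815450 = 0.38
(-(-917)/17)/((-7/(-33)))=4323/17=254.29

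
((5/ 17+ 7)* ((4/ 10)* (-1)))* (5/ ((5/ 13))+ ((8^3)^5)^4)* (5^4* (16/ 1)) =-760117788269480873745740125466553355074894604603066685744000/ 17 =-44712811074675345514455300000000000000000000000000000000000.00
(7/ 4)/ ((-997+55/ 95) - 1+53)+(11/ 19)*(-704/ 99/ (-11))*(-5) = -22991063/ 12273696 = -1.87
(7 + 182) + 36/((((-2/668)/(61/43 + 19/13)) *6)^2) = 289223366509/312481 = 925571.05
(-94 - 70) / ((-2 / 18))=1476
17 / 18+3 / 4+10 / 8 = 2.94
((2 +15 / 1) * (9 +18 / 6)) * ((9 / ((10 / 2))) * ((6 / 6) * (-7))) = -12852 / 5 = -2570.40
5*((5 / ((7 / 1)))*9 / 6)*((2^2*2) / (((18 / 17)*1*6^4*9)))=425 / 122472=0.00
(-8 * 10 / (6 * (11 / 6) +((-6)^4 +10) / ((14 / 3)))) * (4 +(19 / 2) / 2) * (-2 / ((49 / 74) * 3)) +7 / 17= 73589 / 25959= 2.83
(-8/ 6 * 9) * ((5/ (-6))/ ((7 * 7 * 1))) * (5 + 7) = 120/ 49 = 2.45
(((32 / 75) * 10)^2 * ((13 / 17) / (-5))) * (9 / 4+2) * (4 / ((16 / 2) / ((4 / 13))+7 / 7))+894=27102002 / 30375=892.25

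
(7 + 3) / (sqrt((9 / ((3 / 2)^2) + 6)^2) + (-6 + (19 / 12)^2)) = 1440 / 937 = 1.54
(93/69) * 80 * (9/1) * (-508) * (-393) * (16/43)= 71296865280/989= 72089853.67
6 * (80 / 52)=9.23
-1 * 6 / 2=-3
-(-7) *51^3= 928557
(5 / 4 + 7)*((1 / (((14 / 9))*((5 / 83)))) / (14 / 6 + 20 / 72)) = 221859 / 6580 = 33.72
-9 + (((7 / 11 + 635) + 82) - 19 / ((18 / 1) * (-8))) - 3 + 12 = 717.77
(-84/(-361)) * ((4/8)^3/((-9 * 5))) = -7/10830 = -0.00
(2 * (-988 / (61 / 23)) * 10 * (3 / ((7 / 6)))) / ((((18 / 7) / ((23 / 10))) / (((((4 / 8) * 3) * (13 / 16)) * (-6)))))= 15287571 / 122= 125307.96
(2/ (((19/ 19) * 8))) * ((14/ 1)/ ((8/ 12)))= 21/ 4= 5.25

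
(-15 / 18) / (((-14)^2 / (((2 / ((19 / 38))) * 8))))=-20 / 147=-0.14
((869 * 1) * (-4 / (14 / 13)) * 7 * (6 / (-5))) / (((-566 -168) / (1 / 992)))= -33891 / 910160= -0.04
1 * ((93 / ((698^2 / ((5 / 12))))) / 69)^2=24025 / 18081724780636416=0.00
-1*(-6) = 6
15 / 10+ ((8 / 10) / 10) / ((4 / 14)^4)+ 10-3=4101 / 200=20.50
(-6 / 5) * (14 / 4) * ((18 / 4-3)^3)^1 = -567 / 40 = -14.18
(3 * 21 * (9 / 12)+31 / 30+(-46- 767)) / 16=-45883 / 960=-47.79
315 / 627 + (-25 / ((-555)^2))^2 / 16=0.50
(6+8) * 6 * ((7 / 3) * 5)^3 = 1200500 / 9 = 133388.89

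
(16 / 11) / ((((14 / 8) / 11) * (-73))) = -64 / 511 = -0.13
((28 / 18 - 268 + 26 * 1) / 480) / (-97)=541 / 104760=0.01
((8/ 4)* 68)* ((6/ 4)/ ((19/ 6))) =1224/ 19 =64.42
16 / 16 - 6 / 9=1 / 3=0.33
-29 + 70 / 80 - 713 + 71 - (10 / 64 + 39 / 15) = -107661 / 160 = -672.88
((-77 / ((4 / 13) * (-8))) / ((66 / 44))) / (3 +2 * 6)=1001 / 720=1.39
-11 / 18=-0.61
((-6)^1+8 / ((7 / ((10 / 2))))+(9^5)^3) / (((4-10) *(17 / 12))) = -2882475849325082 / 119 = -24222486128782.20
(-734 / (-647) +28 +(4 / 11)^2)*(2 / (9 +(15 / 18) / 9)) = 247449816 / 38438917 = 6.44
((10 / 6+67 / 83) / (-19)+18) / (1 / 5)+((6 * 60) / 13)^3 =221658229870 / 10394007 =21325.58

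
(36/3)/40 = 0.30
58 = 58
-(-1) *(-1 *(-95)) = 95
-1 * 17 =-17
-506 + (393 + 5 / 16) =-1803 / 16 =-112.69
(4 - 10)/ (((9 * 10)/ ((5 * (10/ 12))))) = -5/ 18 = -0.28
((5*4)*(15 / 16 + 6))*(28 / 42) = 185 / 2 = 92.50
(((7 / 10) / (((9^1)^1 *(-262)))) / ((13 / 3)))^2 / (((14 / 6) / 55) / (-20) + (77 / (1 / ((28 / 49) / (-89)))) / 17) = -815507 / 5421917523828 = -0.00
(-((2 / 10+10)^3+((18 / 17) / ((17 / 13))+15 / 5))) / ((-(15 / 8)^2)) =820773632 / 2709375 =302.94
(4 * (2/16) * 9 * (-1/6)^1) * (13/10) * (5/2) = -39/16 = -2.44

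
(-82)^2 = 6724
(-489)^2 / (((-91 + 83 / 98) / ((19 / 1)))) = -50395.39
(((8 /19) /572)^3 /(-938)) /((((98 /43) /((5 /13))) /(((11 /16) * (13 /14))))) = -215 /4693136388116176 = -0.00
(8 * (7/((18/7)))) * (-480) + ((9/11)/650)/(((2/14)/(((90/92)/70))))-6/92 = -20628736457/1973400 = -10453.40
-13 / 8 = -1.62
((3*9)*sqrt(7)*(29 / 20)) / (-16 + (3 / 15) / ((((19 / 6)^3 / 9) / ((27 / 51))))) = -6.49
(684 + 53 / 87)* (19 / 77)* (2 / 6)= 1131659 / 20097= 56.31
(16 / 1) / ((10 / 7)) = 56 / 5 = 11.20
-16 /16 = -1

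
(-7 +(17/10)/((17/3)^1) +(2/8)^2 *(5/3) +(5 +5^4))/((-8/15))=-149617/128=-1168.88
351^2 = 123201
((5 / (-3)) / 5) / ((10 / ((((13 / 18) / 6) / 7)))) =-13 / 22680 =-0.00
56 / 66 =28 / 33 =0.85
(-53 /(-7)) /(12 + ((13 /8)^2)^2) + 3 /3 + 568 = 309747967 /543991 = 569.40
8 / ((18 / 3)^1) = 4 / 3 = 1.33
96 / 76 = 1.26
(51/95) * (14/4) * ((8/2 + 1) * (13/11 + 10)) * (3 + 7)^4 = 219555000/209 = 1050502.39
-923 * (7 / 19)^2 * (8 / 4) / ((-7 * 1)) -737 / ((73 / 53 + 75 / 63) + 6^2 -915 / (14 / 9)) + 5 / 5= 16844166061 / 441688193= 38.14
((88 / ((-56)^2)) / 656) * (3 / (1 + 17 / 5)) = 15 / 514304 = 0.00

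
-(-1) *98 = 98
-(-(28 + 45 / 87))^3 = 565609283 / 24389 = 23191.16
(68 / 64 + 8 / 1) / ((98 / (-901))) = -130645 / 1568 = -83.32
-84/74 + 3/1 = 69/37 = 1.86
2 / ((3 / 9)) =6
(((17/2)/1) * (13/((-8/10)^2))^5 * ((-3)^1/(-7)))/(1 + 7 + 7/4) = 4741572265625/3670016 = 1291975.91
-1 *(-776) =776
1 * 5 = 5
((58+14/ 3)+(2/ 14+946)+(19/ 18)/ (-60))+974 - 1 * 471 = 11429147/ 7560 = 1511.79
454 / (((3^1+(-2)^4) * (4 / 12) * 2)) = 681 / 19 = 35.84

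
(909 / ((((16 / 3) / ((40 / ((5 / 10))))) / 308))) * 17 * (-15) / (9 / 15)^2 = -2974702500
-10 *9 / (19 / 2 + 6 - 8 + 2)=-180 / 19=-9.47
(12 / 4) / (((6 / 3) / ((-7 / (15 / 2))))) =-7 / 5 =-1.40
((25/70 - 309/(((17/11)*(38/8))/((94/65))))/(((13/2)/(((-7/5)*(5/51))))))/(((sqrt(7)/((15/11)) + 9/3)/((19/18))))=88936805/115069396 - 195660971*sqrt(7)/1035624564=0.27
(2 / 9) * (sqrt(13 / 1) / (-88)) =-sqrt(13) / 396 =-0.01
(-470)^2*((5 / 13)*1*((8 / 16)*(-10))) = -5522500 / 13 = -424807.69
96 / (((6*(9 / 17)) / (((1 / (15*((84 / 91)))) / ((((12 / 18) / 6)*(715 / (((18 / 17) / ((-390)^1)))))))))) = -4 / 53625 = -0.00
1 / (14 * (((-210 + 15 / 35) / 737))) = -737 / 2934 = -0.25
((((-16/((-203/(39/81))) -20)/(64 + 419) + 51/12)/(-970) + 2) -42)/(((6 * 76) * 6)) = -410909096443/28103133824640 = -0.01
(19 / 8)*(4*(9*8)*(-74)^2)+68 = 3745652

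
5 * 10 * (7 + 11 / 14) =2725 / 7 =389.29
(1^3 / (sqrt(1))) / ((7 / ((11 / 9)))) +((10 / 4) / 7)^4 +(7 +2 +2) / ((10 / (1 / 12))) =488431 / 1728720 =0.28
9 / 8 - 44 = -343 / 8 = -42.88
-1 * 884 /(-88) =221 /22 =10.05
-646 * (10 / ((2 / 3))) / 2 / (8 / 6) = -14535 / 4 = -3633.75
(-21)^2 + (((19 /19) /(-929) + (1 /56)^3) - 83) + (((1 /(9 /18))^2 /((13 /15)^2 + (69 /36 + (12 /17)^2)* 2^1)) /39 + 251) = 937505737036255299 /1539374541146624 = 609.02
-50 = -50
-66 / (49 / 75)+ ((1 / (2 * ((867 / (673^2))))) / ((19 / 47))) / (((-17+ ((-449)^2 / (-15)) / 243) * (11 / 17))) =-10538215996905 / 91772099804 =-114.83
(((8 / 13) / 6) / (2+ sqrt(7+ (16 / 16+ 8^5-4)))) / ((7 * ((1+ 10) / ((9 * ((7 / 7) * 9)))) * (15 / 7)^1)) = 0.00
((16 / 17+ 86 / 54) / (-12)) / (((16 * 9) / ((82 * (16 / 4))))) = -47683 / 99144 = -0.48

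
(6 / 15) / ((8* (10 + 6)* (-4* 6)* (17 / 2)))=-1 / 65280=-0.00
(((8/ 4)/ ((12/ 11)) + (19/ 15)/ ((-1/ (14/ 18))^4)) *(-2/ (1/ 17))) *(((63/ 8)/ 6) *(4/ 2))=-53799067/ 262440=-205.00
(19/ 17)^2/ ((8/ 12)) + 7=5129/ 578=8.87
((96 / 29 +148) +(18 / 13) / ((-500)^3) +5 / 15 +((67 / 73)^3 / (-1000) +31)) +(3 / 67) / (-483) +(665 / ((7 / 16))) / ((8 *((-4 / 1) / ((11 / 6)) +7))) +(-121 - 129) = -438988692086599822339621 / 15721274508524812500000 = -27.92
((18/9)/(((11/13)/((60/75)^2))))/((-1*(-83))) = 416/22825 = 0.02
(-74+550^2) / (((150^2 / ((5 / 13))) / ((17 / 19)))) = 4.63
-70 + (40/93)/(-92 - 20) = -91145/1302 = -70.00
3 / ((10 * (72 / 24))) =1 / 10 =0.10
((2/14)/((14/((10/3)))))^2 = 25/21609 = 0.00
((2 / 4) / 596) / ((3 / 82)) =41 / 1788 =0.02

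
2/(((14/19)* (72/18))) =19/28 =0.68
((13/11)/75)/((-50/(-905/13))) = 181/8250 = 0.02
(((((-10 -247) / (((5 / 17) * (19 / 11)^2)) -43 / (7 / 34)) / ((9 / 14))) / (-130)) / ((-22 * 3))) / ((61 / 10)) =-2113151 / 141705135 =-0.01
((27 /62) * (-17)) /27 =-17 /62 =-0.27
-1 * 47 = -47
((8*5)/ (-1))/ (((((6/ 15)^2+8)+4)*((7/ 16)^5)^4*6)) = -37778931862957161709568000/ 4548159178963884057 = -8306422.53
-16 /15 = -1.07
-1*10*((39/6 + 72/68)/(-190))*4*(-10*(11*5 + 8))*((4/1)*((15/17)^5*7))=-15013.12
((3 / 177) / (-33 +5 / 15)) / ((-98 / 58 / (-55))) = -0.02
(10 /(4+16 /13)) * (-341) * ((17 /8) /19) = -22165 /304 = -72.91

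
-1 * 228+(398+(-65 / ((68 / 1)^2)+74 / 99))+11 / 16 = 39236191 / 228888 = 171.42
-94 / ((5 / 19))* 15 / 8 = -2679 / 4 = -669.75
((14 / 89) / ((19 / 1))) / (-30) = -7 / 25365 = -0.00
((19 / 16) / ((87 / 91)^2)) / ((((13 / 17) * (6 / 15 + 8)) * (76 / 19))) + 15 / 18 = 2569045 / 2906496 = 0.88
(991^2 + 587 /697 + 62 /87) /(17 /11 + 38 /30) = 1637693861155 /4689416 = 349231.94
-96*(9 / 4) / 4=-54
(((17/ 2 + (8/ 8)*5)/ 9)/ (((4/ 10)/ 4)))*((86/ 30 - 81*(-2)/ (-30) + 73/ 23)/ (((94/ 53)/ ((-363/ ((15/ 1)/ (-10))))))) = 1417273/ 1081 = 1311.08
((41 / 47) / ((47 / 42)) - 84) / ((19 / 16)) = -2941344 / 41971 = -70.08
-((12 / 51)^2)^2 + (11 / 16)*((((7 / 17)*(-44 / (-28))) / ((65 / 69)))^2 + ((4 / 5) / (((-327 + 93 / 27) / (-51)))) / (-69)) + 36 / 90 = 5236196516037 / 7272073244800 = 0.72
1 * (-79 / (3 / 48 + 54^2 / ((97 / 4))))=-122608 / 186721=-0.66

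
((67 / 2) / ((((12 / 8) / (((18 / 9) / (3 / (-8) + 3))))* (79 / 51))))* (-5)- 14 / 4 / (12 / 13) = -259761 / 4424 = -58.72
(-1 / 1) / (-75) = 0.01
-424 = -424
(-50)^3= -125000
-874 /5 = -174.80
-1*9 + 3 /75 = -224 /25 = -8.96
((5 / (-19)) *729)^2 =13286025 / 361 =36803.39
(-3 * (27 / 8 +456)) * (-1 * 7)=77175 / 8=9646.88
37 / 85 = 0.44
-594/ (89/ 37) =-21978/ 89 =-246.94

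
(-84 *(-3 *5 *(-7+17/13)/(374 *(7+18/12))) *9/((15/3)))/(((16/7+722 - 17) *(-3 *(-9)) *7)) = -6216/204609977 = -0.00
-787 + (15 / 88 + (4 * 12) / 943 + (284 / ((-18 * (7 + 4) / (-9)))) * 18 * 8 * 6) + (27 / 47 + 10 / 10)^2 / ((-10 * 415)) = 358471796880553 / 34579244200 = 10366.68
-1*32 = -32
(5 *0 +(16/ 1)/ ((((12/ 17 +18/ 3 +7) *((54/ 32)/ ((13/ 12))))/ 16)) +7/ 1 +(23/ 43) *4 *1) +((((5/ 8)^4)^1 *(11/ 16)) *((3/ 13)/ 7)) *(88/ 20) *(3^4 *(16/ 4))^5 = 128395891792327876957/ 2363201568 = 54331333192.62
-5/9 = -0.56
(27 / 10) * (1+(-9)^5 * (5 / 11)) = -3985659 / 55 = -72466.53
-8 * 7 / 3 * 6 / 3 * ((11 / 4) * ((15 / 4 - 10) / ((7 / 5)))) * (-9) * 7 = -28875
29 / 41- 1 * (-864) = 35453 / 41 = 864.71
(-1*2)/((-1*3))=2/3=0.67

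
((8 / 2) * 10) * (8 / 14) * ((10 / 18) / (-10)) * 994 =-11360 / 9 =-1262.22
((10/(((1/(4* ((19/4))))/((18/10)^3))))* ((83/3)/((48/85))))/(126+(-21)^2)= 26809/280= 95.75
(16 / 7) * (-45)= -720 / 7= -102.86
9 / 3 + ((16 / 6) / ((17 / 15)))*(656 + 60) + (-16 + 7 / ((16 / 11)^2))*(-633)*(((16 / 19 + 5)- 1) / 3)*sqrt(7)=28691 / 17 + 829863*sqrt(7) / 64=35994.13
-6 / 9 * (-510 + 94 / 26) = 337.59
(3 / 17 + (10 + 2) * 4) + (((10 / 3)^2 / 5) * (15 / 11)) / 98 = 1325173 / 27489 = 48.21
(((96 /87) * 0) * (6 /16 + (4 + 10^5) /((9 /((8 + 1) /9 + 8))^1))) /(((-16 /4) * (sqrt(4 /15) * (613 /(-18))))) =0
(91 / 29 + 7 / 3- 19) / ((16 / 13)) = -15301 / 1392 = -10.99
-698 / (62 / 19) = -6631 / 31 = -213.90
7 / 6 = 1.17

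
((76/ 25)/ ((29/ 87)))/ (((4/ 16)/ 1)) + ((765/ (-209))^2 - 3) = 51191622/ 1092025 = 46.88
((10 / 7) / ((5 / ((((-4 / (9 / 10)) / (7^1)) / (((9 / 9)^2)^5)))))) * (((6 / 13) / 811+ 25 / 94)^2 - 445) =416184114241580 / 5156362290261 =80.71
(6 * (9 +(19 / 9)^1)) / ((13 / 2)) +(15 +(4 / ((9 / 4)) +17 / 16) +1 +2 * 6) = 76933 / 1872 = 41.10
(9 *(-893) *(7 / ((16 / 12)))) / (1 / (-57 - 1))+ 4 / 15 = 73418003 / 30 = 2447266.77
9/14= 0.64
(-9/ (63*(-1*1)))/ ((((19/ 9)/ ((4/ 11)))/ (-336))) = -1728/ 209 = -8.27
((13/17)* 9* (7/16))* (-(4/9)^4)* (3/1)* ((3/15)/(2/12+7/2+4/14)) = -10192/571455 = -0.02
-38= -38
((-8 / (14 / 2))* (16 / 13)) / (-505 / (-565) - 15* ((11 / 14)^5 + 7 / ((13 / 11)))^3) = 54324734553006446477312 / 139544611891786020430275617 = 0.00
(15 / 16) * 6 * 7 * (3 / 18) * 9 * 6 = 2835 / 8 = 354.38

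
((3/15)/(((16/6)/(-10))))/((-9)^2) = -0.01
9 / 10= 0.90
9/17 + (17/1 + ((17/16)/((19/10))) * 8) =7107/323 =22.00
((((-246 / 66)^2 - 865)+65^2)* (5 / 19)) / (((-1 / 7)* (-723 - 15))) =14288435 / 1696662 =8.42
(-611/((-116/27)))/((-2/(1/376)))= -0.19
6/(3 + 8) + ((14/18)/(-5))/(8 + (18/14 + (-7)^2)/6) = 30421/56760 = 0.54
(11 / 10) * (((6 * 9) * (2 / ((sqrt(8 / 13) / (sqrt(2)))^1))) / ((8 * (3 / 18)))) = 891 * sqrt(13) / 20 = 160.63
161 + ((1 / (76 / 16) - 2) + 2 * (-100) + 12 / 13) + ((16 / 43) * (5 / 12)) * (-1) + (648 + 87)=22144102 / 31863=694.98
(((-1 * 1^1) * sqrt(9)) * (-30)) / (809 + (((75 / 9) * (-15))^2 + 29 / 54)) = 972 / 177493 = 0.01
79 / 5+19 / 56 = 4519 / 280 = 16.14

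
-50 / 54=-0.93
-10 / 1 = -10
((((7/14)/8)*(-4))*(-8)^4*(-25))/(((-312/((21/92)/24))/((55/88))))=-875/1794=-0.49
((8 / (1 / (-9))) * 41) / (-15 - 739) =1476 / 377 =3.92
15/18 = 5/6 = 0.83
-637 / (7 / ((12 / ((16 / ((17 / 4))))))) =-4641 / 16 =-290.06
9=9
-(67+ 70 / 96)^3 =-34359822251 / 110592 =-310689.94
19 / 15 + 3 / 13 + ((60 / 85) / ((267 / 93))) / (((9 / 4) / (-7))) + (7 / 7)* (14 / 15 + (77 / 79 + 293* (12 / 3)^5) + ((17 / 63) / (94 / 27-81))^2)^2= 90020345967.88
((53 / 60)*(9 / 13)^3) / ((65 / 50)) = 12879 / 57122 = 0.23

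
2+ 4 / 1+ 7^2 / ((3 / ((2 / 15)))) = 368 / 45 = 8.18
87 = 87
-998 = -998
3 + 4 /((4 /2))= 5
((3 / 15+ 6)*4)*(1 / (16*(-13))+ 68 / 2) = 843.08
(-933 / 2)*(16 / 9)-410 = -1239.33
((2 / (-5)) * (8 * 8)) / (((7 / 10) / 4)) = -1024 / 7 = -146.29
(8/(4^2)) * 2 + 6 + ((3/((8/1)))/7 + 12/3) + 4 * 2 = 1067/56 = 19.05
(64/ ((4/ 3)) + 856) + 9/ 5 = 905.80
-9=-9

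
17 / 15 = 1.13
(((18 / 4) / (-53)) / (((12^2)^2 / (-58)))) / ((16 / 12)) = 29 / 162816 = 0.00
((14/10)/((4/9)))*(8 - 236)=-3591/5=-718.20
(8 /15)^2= 64 /225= 0.28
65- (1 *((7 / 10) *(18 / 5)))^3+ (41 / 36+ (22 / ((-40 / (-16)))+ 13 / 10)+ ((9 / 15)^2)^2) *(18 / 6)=15581711 / 187500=83.10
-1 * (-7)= 7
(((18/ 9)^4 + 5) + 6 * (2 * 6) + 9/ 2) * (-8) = -780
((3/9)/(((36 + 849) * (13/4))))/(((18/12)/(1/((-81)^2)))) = 8/679358745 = 0.00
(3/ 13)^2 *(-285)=-2565/ 169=-15.18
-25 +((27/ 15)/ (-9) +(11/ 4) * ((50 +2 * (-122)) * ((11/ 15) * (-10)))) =58307/ 15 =3887.13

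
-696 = -696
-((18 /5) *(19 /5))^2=-116964 /625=-187.14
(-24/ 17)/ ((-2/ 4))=48/ 17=2.82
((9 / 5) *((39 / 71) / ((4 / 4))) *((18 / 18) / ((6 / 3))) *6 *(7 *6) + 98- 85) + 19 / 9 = 446314 / 3195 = 139.69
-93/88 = -1.06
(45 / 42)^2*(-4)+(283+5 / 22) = 300369 / 1078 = 278.64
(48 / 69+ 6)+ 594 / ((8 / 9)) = 62095 / 92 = 674.95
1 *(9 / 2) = 4.50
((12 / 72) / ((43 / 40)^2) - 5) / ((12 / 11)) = -296285 / 66564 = -4.45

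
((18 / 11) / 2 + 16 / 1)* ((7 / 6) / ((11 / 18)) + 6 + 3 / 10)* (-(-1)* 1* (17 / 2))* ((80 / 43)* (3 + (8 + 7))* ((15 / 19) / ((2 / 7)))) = 108590.74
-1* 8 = -8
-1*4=-4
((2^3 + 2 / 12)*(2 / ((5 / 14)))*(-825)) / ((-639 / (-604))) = -35663.41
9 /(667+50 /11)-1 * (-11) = 81356 /7387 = 11.01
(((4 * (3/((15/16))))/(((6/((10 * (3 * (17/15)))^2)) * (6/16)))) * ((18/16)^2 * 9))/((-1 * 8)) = -46818/5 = -9363.60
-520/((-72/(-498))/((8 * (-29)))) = 834426.67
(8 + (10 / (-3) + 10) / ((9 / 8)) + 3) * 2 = 33.85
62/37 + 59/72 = 6647/2664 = 2.50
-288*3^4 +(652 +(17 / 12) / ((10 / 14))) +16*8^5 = 30096839 / 60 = 501613.98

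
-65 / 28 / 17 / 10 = -13 / 952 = -0.01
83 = 83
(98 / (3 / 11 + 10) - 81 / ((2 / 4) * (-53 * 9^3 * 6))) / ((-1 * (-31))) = 1542731 / 5012793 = 0.31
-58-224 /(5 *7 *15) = -4382 /75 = -58.43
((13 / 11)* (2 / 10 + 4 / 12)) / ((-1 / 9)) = -312 / 55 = -5.67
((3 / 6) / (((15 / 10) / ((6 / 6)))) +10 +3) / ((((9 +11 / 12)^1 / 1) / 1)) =160 / 119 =1.34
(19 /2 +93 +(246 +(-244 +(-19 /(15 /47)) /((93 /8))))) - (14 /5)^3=5400523 /69750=77.43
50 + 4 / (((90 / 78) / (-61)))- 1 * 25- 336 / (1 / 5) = -27997 / 15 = -1866.47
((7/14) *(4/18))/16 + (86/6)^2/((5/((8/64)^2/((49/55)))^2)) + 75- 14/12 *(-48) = 1288511565/9834496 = 131.02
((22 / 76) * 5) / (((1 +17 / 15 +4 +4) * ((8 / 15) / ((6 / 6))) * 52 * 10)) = 2475 / 4805632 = 0.00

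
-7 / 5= -1.40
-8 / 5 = -1.60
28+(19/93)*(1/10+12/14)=183553/6510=28.20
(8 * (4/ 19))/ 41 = 32/ 779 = 0.04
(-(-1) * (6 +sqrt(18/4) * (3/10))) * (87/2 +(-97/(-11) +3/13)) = 135261 * sqrt(2)/5720 +45087/143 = 348.74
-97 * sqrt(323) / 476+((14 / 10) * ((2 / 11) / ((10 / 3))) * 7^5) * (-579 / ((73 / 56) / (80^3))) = -234372168253440 / 803 - 97 * sqrt(323) / 476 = -291870695213.43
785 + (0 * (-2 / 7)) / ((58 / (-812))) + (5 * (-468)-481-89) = -2125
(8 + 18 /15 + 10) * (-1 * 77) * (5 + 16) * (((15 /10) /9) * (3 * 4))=-62092.80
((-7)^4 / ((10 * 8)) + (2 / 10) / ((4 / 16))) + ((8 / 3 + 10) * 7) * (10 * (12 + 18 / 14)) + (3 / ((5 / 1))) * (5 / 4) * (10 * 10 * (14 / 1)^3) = 3481773 / 16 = 217610.81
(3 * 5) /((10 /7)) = 21 /2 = 10.50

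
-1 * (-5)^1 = 5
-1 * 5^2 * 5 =-125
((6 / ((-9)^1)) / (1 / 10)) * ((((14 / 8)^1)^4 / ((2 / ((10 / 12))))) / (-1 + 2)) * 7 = -420175 / 2304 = -182.37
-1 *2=-2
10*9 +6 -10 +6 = 92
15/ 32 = 0.47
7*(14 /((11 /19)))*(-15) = -27930 /11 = -2539.09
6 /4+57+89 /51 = 6145 /102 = 60.25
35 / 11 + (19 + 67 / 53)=13669 / 583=23.45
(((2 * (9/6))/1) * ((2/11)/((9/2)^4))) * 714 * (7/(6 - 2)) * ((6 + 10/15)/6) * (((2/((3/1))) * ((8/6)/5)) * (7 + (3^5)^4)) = 743549801437184/649539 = 1144734652.48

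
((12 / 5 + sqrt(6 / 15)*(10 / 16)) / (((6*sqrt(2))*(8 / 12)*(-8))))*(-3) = 0.19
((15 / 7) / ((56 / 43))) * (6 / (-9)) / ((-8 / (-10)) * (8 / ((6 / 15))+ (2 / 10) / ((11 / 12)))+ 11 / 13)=-768625 / 11926404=-0.06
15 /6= 5 /2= 2.50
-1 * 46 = -46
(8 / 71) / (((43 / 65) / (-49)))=-8.35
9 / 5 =1.80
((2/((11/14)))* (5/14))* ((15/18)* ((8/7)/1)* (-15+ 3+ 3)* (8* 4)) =-19200/77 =-249.35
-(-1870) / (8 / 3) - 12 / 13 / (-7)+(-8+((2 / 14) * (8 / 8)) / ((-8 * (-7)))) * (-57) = 5897277 / 5096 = 1157.24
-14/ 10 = -7/ 5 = -1.40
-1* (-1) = 1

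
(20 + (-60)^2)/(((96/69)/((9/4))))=187335/32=5854.22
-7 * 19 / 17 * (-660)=5163.53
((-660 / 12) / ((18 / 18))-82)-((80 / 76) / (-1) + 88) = -4255 / 19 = -223.95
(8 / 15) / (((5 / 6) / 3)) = 48 / 25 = 1.92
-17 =-17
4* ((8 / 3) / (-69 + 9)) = -8 / 45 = -0.18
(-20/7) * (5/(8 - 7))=-14.29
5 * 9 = 45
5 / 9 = 0.56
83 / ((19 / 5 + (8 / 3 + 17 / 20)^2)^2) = 1075680000 / 3387356401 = 0.32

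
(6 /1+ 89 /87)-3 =350 /87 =4.02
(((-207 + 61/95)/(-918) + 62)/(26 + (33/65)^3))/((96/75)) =1.86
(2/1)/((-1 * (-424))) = 1/212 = 0.00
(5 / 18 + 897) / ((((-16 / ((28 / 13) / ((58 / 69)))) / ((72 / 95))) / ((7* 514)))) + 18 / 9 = -14033806837 / 35815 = -391841.60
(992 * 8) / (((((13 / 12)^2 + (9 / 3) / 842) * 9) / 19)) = 14232.20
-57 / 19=-3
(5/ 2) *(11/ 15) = 11/ 6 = 1.83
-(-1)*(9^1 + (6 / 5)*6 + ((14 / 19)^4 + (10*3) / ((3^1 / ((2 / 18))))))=17.61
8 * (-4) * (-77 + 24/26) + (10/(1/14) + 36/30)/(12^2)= 11397869/4680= 2435.44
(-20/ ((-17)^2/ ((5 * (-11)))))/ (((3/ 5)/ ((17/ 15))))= 1100/ 153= 7.19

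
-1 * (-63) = 63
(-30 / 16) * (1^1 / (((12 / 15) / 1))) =-75 / 32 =-2.34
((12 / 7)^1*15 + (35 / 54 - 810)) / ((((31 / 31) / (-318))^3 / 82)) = 14464668982040 / 7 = 2066381283148.57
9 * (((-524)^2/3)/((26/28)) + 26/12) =23064891/26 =887111.19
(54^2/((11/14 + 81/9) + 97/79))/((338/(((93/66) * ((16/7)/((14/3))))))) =85695408/158511353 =0.54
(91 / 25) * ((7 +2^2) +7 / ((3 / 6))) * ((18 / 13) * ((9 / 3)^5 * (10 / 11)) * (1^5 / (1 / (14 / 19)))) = 4286520 / 209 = 20509.67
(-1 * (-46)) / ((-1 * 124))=-23 / 62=-0.37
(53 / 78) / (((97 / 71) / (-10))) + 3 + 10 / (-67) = -538052 / 253461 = -2.12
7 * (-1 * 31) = -217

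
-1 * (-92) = 92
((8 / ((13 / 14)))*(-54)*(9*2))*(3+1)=-435456 / 13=-33496.62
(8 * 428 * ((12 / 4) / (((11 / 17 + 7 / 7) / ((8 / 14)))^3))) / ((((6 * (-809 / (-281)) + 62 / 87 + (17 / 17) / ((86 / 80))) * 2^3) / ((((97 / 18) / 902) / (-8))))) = -17867963204989 / 8441093478097280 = -0.00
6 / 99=2 / 33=0.06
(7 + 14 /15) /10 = 119 /150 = 0.79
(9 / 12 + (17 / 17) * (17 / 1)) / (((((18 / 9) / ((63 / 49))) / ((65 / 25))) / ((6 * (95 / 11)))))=473499 / 308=1537.33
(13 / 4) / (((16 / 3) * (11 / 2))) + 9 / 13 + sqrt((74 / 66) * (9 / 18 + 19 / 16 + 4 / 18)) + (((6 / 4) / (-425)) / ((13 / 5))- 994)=-386314393 / 388960 + 5 * sqrt(111) / 36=-991.73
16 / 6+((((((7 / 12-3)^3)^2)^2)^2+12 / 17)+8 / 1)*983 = 2091964889084127297011978611822538502247 / 1351446402457644350268506112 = 1547945138837.79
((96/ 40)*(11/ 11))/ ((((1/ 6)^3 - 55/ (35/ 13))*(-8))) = 2268/ 154405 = 0.01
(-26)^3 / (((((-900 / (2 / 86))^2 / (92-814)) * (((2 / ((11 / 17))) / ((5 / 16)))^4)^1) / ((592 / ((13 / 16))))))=33049612453 / 51236276834304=0.00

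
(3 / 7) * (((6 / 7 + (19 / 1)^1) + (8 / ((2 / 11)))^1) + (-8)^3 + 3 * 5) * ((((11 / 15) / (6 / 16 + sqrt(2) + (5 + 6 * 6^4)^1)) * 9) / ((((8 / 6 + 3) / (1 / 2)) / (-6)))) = 192196369728 / 1763210027215-172896768 * sqrt(2) / 12342470190505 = 0.11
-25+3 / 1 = -22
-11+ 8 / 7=-69 / 7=-9.86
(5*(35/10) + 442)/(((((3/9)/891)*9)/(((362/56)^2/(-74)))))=-8941885623/116032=-77063.96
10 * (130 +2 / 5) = 1304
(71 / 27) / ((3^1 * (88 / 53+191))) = 3763 / 827091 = 0.00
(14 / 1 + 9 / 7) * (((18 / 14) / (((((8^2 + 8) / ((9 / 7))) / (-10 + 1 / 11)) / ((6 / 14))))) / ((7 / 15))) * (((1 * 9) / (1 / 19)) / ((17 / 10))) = -4038605325 / 12571636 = -321.25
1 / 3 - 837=-2510 / 3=-836.67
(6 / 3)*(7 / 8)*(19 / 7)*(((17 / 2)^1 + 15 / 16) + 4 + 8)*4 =407.31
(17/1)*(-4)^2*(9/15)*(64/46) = 26112/115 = 227.06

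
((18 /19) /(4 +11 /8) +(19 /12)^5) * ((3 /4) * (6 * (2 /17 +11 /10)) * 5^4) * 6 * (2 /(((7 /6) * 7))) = 17757190459875 /348447232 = 50960.92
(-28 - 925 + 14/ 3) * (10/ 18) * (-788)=11209300/ 27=415159.26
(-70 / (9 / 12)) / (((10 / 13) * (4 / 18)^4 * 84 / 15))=-142155 / 16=-8884.69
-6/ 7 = -0.86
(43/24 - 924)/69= -22133/1656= -13.37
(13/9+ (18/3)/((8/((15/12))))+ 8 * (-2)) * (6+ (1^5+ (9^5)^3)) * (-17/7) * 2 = 857974083829943384/63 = 13618636251268942.60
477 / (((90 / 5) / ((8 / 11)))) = 212 / 11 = 19.27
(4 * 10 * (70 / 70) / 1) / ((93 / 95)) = 3800 / 93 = 40.86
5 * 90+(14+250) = 714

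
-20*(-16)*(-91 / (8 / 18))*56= -3669120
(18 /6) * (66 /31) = 198 /31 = 6.39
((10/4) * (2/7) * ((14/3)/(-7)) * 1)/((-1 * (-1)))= -10/21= -0.48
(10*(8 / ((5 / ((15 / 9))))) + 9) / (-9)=-107 / 27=-3.96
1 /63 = 0.02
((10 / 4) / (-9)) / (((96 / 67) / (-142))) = 23785 / 864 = 27.53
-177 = -177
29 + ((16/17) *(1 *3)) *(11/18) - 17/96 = 49855/1632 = 30.55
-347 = -347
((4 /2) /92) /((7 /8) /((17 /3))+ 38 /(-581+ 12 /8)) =4148 /16951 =0.24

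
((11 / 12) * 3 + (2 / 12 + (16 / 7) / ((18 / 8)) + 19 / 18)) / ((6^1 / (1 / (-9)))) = -419 / 4536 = -0.09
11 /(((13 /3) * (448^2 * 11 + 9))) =33 /28700789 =0.00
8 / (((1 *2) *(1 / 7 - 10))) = -28 / 69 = -0.41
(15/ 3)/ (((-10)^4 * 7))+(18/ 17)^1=252017/ 238000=1.06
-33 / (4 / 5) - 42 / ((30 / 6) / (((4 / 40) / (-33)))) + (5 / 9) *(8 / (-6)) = -41.97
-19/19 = -1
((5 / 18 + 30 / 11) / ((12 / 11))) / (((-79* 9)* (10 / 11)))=-1309 / 307152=-0.00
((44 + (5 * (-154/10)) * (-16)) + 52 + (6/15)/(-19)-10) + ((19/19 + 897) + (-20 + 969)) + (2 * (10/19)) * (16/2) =15867/5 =3173.40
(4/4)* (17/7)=2.43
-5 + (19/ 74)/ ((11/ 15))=-3785/ 814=-4.65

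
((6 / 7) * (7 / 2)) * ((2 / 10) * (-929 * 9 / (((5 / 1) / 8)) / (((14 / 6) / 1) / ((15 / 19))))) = -1805976 / 665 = -2715.75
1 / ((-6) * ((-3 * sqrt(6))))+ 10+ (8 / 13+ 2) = sqrt(6) / 108+ 164 / 13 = 12.64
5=5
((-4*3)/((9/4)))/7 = -16/21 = -0.76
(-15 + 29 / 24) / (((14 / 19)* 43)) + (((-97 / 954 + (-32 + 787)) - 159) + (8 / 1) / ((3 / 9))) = 1423050313 / 2297232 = 619.46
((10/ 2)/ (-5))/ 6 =-1/ 6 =-0.17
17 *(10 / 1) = 170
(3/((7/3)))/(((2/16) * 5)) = 72/35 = 2.06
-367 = -367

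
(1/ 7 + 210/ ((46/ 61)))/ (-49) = -44858/ 7889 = -5.69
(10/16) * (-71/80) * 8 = -71/16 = -4.44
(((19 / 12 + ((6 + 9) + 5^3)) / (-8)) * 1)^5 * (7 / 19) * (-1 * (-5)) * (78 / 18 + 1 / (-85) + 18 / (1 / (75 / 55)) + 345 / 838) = -6820149123099088052473673 / 72831062551560192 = -93643410.99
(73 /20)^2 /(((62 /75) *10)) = 15987 /9920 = 1.61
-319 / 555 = -0.57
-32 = -32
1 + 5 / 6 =11 / 6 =1.83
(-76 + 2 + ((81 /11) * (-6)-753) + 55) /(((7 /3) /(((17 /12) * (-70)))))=381565 /11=34687.73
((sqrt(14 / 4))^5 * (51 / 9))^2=4857223 / 288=16865.36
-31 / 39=-0.79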